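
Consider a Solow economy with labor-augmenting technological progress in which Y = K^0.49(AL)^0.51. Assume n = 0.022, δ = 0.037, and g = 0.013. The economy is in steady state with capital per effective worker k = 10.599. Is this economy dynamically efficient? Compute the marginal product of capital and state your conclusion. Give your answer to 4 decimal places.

Break-even investment rate: n + g + δ = 0.022 + 0.013 + 0.037 = 0.072.
MPK = 0.49·k^(0.49−1) = 0.49·10.599^(-0.51) ≈ 0.1470.
MPK > 0.072, so the economy is dynamically efficient (under-saving).

dynamically efficient; MPK ≈ 0.1470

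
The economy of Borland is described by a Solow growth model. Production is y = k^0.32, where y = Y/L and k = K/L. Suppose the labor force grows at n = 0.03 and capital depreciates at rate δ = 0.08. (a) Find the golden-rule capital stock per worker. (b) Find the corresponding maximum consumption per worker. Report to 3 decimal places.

The effective depreciation rate is n + δ = 0.03 + 0.08 = 0.11.
At the golden rule the marginal product of capital equals n+δ: 0.32·k^(0.32−1) = 0.11. Solving, k_gold = (0.32/0.11)^(1/0.68) ≈ 4.8083.
y_gold = 4.8083^0.32 ≈ 1.6529; c_gold = y_gold − 0.11·k_gold ≈ 1.1240.

(a) k_gold ≈ 4.808; (b) c_gold ≈ 1.124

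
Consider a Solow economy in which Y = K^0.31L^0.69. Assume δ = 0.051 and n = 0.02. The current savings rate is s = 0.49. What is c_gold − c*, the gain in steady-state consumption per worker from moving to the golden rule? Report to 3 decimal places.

Break-even investment rate: n + δ = 0.02 + 0.051 = 0.071.
Current steady state (s = 0.49): k* = (0.49/0.071)^(1/0.69) ≈ 16.4381, y* = 16.4381^0.31 ≈ 2.3818, c* = (1−0.49)·2.3818 ≈ 1.2147.
Setting f'(k) = n+δ gives 0.31·k^(0.31−1) = 0.071, hence k_gold = (0.31/0.071)^(1/0.69) ≈ 8.4662.
y_gold = 8.4662^0.31 ≈ 1.9390, c_gold = y_gold − 0.071·k_gold ≈ 1.3379.
Gain: Δc = 1.3379 − 1.2147 ≈ 0.1232.

Δc ≈ 0.123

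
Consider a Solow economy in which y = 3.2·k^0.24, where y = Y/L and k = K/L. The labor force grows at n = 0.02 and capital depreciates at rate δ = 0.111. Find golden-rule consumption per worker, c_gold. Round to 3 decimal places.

c_gold ≈ 4.251

Break-even investment rate: n + δ = 0.02 + 0.111 = 0.131.
At the golden rule the marginal product of capital equals n+δ: 0.24·3.2·k^(0.24−1) = 0.131. Solving, k_gold = (0.24·3.2/0.131)^(1/0.76) ≈ 10.2481.
y_gold = 3.2·10.2481^0.24 ≈ 5.5938.
c_gold = y_gold − (n+δ)·k_gold = 5.5938 − 0.131·10.2481 ≈ 4.2513.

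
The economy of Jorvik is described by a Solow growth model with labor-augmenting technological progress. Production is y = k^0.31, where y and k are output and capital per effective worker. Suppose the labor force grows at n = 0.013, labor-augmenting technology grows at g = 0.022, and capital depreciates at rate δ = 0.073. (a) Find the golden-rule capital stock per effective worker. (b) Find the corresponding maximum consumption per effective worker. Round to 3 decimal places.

(a) k_gold ≈ 4.610; (b) c_gold ≈ 1.108

Capital per effective worker breaks even when investment replaces (n + g + δ)·k; here n + g + δ = 0.108.
Maximizing c = f(k) − (n+g+δ)·k gives f'(k) = n+g+δ, i.e. 0.31·k^(0.31−1) = 0.108, so k_gold = (0.31/0.108)^(1/0.69) ≈ 4.6098.
y_gold = 4.6098^0.31 ≈ 1.6060; c_gold = y_gold − 0.108·k_gold ≈ 1.1081.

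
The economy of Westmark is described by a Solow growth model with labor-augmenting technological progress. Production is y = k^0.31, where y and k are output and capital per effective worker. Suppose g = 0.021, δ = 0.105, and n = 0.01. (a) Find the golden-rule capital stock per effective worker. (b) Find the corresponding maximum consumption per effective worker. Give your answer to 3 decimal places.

(a) k_gold ≈ 3.301; (b) c_gold ≈ 0.999

Break-even investment rate: n + g + δ = 0.01 + 0.021 + 0.105 = 0.136.
Golden rule sets MPK = n+g+δ: 0.31·k^(0.31−1) = 0.136, so k_gold = (0.31/0.136)^(1/0.69) ≈ 3.3005.
y_gold = 3.3005^0.31 ≈ 1.4480; c_gold = y_gold − 0.136·k_gold ≈ 0.9991.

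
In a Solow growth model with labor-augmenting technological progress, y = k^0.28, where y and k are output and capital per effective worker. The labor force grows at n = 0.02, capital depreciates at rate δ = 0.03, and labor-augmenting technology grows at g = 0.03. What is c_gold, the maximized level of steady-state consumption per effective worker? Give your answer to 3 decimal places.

c_gold ≈ 1.172

Break-even investment rate: n + g + δ = 0.02 + 0.03 + 0.03 = 0.08.
Setting f'(k) = n+g+δ gives 0.28·k^(0.28−1) = 0.08, hence k_gold = (0.28/0.08)^(1/0.72) ≈ 5.6971.
y_gold = 5.6971^0.28 ≈ 1.6277.
c_gold = y_gold − (n+g+δ)·k_gold = 1.6277 − 0.08·5.6971 ≈ 1.1720.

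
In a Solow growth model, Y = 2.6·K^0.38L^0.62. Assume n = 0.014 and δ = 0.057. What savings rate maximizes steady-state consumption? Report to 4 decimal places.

s_gold = 0.3800

Capital per worker breaks even when investment replaces (n + δ)·k; here n + δ = 0.071.
At the golden rule MPK = n+δ, and in any Cobb-Douglas steady state s = (n+δ)·k/y = MPK·k/y = capital's share 0.38.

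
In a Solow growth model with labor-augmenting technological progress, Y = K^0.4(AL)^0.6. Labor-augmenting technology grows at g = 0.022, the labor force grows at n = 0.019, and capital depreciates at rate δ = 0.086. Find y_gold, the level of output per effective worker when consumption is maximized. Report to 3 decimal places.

Break-even investment rate: n + g + δ = 0.019 + 0.022 + 0.086 = 0.127.
Golden rule sets MPK = n+g+δ: 0.4·k^(0.4−1) = 0.127, so k_gold = (0.4/0.127)^(1/0.6) ≈ 6.7675.
Output: y_gold = k_gold^0.4 = 6.7675^0.4 ≈ 2.1487.

y_gold ≈ 2.149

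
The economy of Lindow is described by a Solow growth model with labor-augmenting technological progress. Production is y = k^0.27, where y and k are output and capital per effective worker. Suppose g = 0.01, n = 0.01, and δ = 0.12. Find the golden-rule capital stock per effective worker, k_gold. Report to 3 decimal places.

n + g + δ = 0.01 + 0.01 + 0.12 = 0.14.
At the golden rule the marginal product of capital equals n+g+δ: 0.27·k^(0.27−1) = 0.14. Solving, k_gold = (0.27/0.14)^(1/0.73) ≈ 2.4589.

k_gold ≈ 2.459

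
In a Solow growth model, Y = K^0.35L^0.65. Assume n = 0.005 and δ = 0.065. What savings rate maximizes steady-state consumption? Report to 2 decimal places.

s_gold = 0.35

Break-even investment rate: n + δ = 0.005 + 0.065 = 0.07.
At the golden rule MPK = n+δ, and in any Cobb-Douglas steady state s = (n+δ)·k/y = MPK·k/y = capital's share 0.35.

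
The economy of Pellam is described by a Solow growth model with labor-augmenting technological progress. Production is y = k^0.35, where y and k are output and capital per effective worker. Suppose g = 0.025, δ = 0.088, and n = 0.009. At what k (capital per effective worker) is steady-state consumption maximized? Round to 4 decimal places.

n + g + δ = 0.009 + 0.025 + 0.088 = 0.122.
Maximizing c = f(k) − (n+g+δ)·k gives f'(k) = n+g+δ, i.e. 0.35·k^(0.35−1) = 0.122, so k_gold = (0.35/0.122)^(1/0.65) ≈ 5.0602.

k_gold ≈ 5.0602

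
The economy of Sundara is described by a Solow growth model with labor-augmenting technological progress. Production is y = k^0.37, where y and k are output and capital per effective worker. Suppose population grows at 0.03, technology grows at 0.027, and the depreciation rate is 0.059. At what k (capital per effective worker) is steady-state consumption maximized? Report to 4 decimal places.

k_gold ≈ 6.3037

n + g + δ = 0.03 + 0.027 + 0.059 = 0.116.
Maximizing c = f(k) − (n+g+δ)·k gives f'(k) = n+g+δ, i.e. 0.37·k^(0.37−1) = 0.116, so k_gold = (0.37/0.116)^(1/0.63) ≈ 6.3037.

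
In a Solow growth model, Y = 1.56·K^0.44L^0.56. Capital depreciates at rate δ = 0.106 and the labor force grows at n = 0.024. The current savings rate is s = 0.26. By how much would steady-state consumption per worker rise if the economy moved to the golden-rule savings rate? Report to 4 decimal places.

Δc ≈ 0.4068

Break-even investment rate: n + δ = 0.024 + 0.106 = 0.13.
Current steady state (s = 0.26): k* = (0.26·1.56/0.13)^(1/0.56) ≈ 7.6281, y* = 1.56·7.6281^0.44 ≈ 3.8141, c* = (1−0.26)·3.8141 ≈ 2.8224.
At the golden rule the marginal product of capital equals n+δ: 0.44·1.56·k^(0.44−1) = 0.13. Solving, k_gold = (0.44·1.56/0.13)^(1/0.56) ≈ 19.5172.
y_gold = 1.56·19.5172^0.44 ≈ 5.7664, c_gold = y_gold − 0.13·k_gold ≈ 3.2292.
Gain: Δc = 3.2292 − 2.8224 ≈ 0.4068.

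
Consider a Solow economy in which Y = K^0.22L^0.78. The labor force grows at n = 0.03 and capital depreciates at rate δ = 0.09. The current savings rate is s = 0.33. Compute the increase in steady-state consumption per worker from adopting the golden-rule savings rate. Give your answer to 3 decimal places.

Δc ≈ 0.034

Break-even investment rate: n + δ = 0.03 + 0.09 = 0.12.
Current steady state (s = 0.33): k* = (0.33/0.12)^(1/0.78) ≈ 3.6580, y* = 3.6580^0.22 ≈ 1.3302, c* = (1−0.33)·1.3302 ≈ 0.8912.
At the golden rule the marginal product of capital equals n+δ: 0.22·k^(0.22−1) = 0.12. Solving, k_gold = (0.22/0.12)^(1/0.78) ≈ 2.1751.
y_gold = 2.1751^0.22 ≈ 1.1864, c_gold = y_gold − 0.12·k_gold ≈ 0.9254.
Gain: Δc = 0.9254 − 0.8912 ≈ 0.0342.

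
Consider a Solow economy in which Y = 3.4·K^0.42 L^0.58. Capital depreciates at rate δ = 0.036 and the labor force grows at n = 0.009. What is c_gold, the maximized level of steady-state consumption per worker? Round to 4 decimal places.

c_gold ≈ 24.1108

Capital per worker breaks even when investment replaces (n + δ)·k; here n + δ = 0.045.
Setting f'(k) = n+δ gives 0.42·3.4·k^(0.42−1) = 0.045, hence k_gold = (0.42·3.4/0.045)^(1/0.58) ≈ 387.9897.
y_gold = 3.4·387.9897^0.42 ≈ 41.5703.
c_gold = y_gold − (n+δ)·k_gold = 41.5703 − 0.045·387.9897 ≈ 24.1108.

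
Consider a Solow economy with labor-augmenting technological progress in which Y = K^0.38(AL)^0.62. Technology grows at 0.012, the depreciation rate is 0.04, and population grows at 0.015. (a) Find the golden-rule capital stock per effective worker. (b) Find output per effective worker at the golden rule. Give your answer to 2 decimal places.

The effective depreciation rate is n + g + δ = 0.015 + 0.012 + 0.04 = 0.067.
Golden rule sets MPK = n+g+δ: 0.38·k^(0.38−1) = 0.067, so k_gold = (0.38/0.067)^(1/0.62) ≈ 16.4308.
y_gold = 16.4308^0.38 ≈ 2.8970.

(a) k_gold ≈ 16.43; (b) y_gold ≈ 2.90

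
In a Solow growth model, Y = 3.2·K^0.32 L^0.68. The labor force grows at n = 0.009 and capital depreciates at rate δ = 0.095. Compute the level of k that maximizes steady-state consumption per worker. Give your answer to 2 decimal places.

Capital per worker breaks even when investment replaces (n + δ)·k; here n + δ = 0.104.
Setting f'(k) = n+δ gives 0.32·3.2·k^(0.32−1) = 0.104, hence k_gold = (0.32·3.2/0.104)^(1/0.68) ≈ 28.8859.

k_gold ≈ 28.89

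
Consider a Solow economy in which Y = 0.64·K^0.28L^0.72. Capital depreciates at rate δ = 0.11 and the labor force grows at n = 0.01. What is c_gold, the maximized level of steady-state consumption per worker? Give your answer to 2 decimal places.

Break-even investment rate: n + δ = 0.01 + 0.11 = 0.12.
Setting f'(k) = n+δ gives 0.28·0.64·k^(0.28−1) = 0.12, hence k_gold = (0.28·0.64/0.12)^(1/0.72) ≈ 1.7454.
y_gold = 0.64·1.7454^0.28 ≈ 0.7480.
c_gold = y_gold − (n+δ)·k_gold = 0.7480 − 0.12·1.7454 ≈ 0.5386.

c_gold ≈ 0.54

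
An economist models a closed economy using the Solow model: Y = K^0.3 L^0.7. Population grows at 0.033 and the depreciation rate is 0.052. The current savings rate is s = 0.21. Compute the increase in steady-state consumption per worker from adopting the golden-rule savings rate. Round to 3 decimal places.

Δc ≈ 0.038

Break-even investment rate: n + δ = 0.033 + 0.052 = 0.085.
Current steady state (s = 0.21): k* = (0.21/0.085)^(1/0.7) ≈ 3.6404, y* = 3.6404^0.3 ≈ 1.4735, c* = (1−0.21)·1.4735 ≈ 1.1640.
Maximizing c = f(k) − (n+δ)·k gives f'(k) = n+δ, i.e. 0.3·k^(0.3−1) = 0.085, so k_gold = (0.3/0.085)^(1/0.7) ≈ 6.0594.
y_gold = 6.0594^0.3 ≈ 1.7168, c_gold = y_gold − 0.085·k_gold ≈ 1.2018.
Gain: Δc = 1.2018 − 1.1640 ≈ 0.0377.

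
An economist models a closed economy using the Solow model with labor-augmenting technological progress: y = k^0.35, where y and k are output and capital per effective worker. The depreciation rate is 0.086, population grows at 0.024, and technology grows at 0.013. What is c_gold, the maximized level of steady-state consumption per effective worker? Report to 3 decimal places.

The effective depreciation rate is n + g + δ = 0.024 + 0.013 + 0.086 = 0.123.
Golden rule sets MPK = n+g+δ: 0.35·k^(0.35−1) = 0.123, so k_gold = (0.35/0.123)^(1/0.65) ≈ 4.9970.
y_gold = 4.9970^0.35 ≈ 1.7561.
c_gold = y_gold − (n+g+δ)·k_gold = 1.7561 − 0.123·4.9970 ≈ 1.1415.

c_gold ≈ 1.141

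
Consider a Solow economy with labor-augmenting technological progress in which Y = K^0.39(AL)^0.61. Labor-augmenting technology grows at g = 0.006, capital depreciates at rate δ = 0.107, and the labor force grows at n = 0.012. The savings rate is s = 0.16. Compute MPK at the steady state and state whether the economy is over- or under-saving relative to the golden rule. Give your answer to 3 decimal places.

Capital per effective worker breaks even when investment replaces (n + g + δ)·k; here n + g + δ = 0.125.
Steady-state k*: s·k^0.39 = 0.125·k gives k* = (0.16/0.125)^(1/0.61) ≈ 1.4988.
MPK = 0.39·1.4988^(-0.61) ≈ 0.3047.
MPK > n+g+δ = 0.125, so the economy is dynamically efficient (under-saving).

under-saving; MPK ≈ 0.305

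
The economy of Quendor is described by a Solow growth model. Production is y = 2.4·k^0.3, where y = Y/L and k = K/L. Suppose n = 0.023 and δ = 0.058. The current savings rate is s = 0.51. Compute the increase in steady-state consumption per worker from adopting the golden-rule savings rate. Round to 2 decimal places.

n + δ = 0.023 + 0.058 = 0.081.
Current steady state (s = 0.51): k* = (0.51·2.4/0.081)^(1/0.7) ≈ 48.3848, y* = 2.4·48.3848^0.3 ≈ 7.6846, c* = (1−0.51)·7.6846 ≈ 3.7655.
Maximizing c = f(k) − (n+δ)·k gives f'(k) = n+δ, i.e. 0.3·2.4·k^(0.3−1) = 0.081, so k_gold = (0.3·2.4/0.081)^(1/0.7) ≈ 22.6723.
y_gold = 2.4·22.6723^0.3 ≈ 6.1215, c_gold = y_gold − 0.081·k_gold ≈ 4.2851.
Gain: Δc = 4.2851 − 3.7655 ≈ 0.5196.

Δc ≈ 0.52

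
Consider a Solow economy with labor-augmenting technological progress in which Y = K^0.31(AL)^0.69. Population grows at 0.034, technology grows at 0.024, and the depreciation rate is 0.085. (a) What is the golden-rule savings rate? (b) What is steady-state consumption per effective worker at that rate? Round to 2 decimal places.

(a) s_gold = 0.31; (b) c_gold ≈ 0.98

Capital per effective worker breaks even when investment replaces (n + g + δ)·k; here n + g + δ = 0.143.
For Cobb-Douglas, s_gold equals capital's share: s_gold = 0.31.
Setting f'(k) = n+g+δ gives 0.31·k^(0.31−1) = 0.143, hence k_gold = (0.31/0.143)^(1/0.69) ≈ 3.0690.
y_gold = 3.0690^0.31 ≈ 1.4157; c_gold = (1−0.31)·y_gold ≈ 0.9768.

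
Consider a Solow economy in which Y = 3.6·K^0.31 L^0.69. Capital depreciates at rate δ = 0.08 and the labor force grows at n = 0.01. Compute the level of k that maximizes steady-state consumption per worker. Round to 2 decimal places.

k_gold ≈ 38.43

The effective depreciation rate is n + δ = 0.01 + 0.08 = 0.09.
Setting f'(k) = n+δ gives 0.31·3.6·k^(0.31−1) = 0.09, hence k_gold = (0.31·3.6/0.09)^(1/0.69) ≈ 38.4299.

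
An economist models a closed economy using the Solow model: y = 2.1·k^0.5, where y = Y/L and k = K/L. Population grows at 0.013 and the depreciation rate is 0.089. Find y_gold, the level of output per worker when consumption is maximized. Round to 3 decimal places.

Break-even investment rate: n + δ = 0.013 + 0.089 = 0.102.
Setting f'(k) = n+δ gives 0.5·2.1·k^(0.5−1) = 0.102, hence k_gold = (0.5·2.1/0.102)^(1/0.5) ≈ 105.9689.
Output: y_gold = 2.1·k_gold^0.5 = 2.1·105.9689^0.5 ≈ 21.6176.

y_gold ≈ 21.618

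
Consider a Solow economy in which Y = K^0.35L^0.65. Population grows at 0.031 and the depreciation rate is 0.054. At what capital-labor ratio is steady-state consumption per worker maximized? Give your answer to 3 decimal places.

k_gold ≈ 8.823

The effective depreciation rate is n + δ = 0.031 + 0.054 = 0.085.
At the golden rule the marginal product of capital equals n+δ: 0.35·k^(0.35−1) = 0.085. Solving, k_gold = (0.35/0.085)^(1/0.65) ≈ 8.8230.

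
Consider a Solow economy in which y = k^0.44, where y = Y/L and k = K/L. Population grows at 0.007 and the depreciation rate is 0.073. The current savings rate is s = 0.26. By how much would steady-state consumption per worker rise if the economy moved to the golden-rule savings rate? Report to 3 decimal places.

Δc ≈ 0.269

The effective depreciation rate is n + δ = 0.007 + 0.073 = 0.08.
Current steady state (s = 0.26): k* = (0.26/0.08)^(1/0.56) ≈ 8.2050, y* = 8.2050^0.44 ≈ 2.5246, c* = (1−0.26)·2.5246 ≈ 1.8682.
Golden rule sets MPK = n+δ: 0.44·k^(0.44−1) = 0.08, so k_gold = (0.44/0.08)^(1/0.56) ≈ 20.9931.
y_gold = 20.9931^0.44 ≈ 3.8169, c_gold = y_gold − 0.08·k_gold ≈ 2.1375.
Gain: Δc = 2.1375 − 1.8682 ≈ 0.2693.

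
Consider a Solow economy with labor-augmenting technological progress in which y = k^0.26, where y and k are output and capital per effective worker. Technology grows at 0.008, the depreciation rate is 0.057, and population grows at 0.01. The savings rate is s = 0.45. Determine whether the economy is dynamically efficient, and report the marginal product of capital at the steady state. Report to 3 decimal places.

dynamically inefficient; MPK ≈ 0.043

The effective depreciation rate is n + g + δ = 0.01 + 0.008 + 0.057 = 0.075.
Steady-state k*: s·k^0.26 = 0.075·k gives k* = (0.45/0.075)^(1/0.74) ≈ 11.2604.
MPK = 0.26·11.2604^(-0.74) ≈ 0.0433.
MPK < n+g+δ = 0.075, so the economy is dynamically inefficient (over-saving).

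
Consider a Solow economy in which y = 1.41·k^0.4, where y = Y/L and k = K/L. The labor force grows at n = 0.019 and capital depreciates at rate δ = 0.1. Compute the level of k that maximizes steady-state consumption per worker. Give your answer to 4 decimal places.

Break-even investment rate: n + δ = 0.019 + 0.1 = 0.119.
Golden rule sets MPK = n+δ: 0.4·1.41·k^(0.4−1) = 0.119, so k_gold = (0.4·1.41/0.119)^(1/0.6) ≈ 13.3727.

k_gold ≈ 13.3727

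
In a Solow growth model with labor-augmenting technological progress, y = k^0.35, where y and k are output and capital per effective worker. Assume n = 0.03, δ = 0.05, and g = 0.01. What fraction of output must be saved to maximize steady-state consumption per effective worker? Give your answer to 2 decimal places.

s_gold = 0.35

n + g + δ = 0.03 + 0.01 + 0.05 = 0.09.
At the golden rule MPK = n+g+δ, and in any Cobb-Douglas steady state s = (n+g+δ)·k/y = MPK·k/y = capital's share 0.35.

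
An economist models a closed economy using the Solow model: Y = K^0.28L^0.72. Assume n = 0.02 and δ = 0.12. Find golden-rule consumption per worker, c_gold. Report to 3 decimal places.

c_gold ≈ 0.943

The effective depreciation rate is n + δ = 0.02 + 0.12 = 0.14.
Maximizing c = f(k) − (n+δ)·k gives f'(k) = n+δ, i.e. 0.28·k^(0.28−1) = 0.14, so k_gold = (0.28/0.14)^(1/0.72) ≈ 2.6188.
y_gold = 2.6188^0.28 ≈ 1.3094.
c_gold = y_gold − (n+δ)·k_gold = 1.3094 − 0.14·2.6188 ≈ 0.9428.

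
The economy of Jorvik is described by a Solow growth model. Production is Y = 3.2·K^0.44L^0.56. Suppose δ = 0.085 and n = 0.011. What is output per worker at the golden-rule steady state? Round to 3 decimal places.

y_gold ≈ 26.397

Break-even investment rate: n + δ = 0.011 + 0.085 = 0.096.
Golden rule sets MPK = n+δ: 0.44·3.2·k^(0.44−1) = 0.096, so k_gold = (0.44·3.2/0.096)^(1/0.56) ≈ 120.9859.
Output: y_gold = 3.2·k_gold^0.44 = 3.2·120.9859^0.44 ≈ 26.3969.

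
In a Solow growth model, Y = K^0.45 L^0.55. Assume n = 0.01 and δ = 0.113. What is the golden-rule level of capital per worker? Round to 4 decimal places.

k_gold ≈ 10.5729

n + δ = 0.01 + 0.113 = 0.123.
Golden rule sets MPK = n+δ: 0.45·k^(0.45−1) = 0.123, so k_gold = (0.45/0.123)^(1/0.55) ≈ 10.5729.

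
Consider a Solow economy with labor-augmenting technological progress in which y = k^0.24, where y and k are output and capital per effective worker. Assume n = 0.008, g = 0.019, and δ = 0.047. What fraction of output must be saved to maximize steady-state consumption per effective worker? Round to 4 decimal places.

n + g + δ = 0.008 + 0.019 + 0.047 = 0.074.
At the golden rule MPK = n+g+δ, and in any Cobb-Douglas steady state s = (n+g+δ)·k/y = MPK·k/y = capital's share 0.24.

s_gold = 0.2400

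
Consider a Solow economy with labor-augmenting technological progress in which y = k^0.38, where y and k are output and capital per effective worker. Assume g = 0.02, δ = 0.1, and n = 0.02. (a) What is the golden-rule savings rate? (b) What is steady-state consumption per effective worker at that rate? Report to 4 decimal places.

(a) s_gold = 0.3800; (b) c_gold ≈ 1.1434

The effective depreciation rate is n + g + δ = 0.02 + 0.02 + 0.1 = 0.14.
For Cobb-Douglas, s_gold equals capital's share: s_gold = 0.38.
Setting f'(k) = n+g+δ gives 0.38·k^(0.38−1) = 0.14, hence k_gold = (0.38/0.14)^(1/0.62) ≈ 5.0055.
y_gold = 5.0055^0.38 ≈ 1.8441; c_gold = (1−0.38)·y_gold ≈ 1.1434.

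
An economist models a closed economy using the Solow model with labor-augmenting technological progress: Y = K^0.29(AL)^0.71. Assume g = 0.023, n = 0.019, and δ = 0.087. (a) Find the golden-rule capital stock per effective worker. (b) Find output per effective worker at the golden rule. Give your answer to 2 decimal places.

Break-even investment rate: n + g + δ = 0.019 + 0.023 + 0.087 = 0.129.
Maximizing c = f(k) − (n+g+δ)·k gives f'(k) = n+g+δ, i.e. 0.29·k^(0.29−1) = 0.129, so k_gold = (0.29/0.129)^(1/0.71) ≈ 3.1297.
y_gold = 3.1297^0.29 ≈ 1.3922.

(a) k_gold ≈ 3.13; (b) y_gold ≈ 1.39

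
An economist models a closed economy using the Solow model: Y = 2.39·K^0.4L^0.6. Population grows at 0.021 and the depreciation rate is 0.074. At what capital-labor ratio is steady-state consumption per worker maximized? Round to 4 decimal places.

k_gold ≈ 46.9055

Break-even investment rate: n + δ = 0.021 + 0.074 = 0.095.
Maximizing c = f(k) − (n+δ)·k gives f'(k) = n+δ, i.e. 0.4·2.39·k^(0.4−1) = 0.095, so k_gold = (0.4·2.39/0.095)^(1/0.6) ≈ 46.9055.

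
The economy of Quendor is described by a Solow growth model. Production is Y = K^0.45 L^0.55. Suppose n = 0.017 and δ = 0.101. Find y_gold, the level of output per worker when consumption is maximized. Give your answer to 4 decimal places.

y_gold ≈ 2.9897

Break-even investment rate: n + δ = 0.017 + 0.101 = 0.118.
Maximizing c = f(k) − (n+δ)·k gives f'(k) = n+δ, i.e. 0.45·k^(0.45−1) = 0.118, so k_gold = (0.45/0.118)^(1/0.55) ≈ 11.4016.
Output: y_gold = k_gold^0.45 = 11.4016^0.45 ≈ 2.9897.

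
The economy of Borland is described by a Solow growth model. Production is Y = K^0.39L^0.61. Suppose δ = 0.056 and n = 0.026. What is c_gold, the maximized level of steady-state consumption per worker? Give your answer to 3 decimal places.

Capital per worker breaks even when investment replaces (n + δ)·k; here n + δ = 0.082.
Maximizing c = f(k) − (n+δ)·k gives f'(k) = n+δ, i.e. 0.39·k^(0.39−1) = 0.082, so k_gold = (0.39/0.082)^(1/0.61) ≈ 12.8898.
y_gold = 12.8898^0.39 ≈ 2.7102.
c_gold = y_gold − (n+δ)·k_gold = 2.7102 − 0.082·12.8898 ≈ 1.6532.

c_gold ≈ 1.653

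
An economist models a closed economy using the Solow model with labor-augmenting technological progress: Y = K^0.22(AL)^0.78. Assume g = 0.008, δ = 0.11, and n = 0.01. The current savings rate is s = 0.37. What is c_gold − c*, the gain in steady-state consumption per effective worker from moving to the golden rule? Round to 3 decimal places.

Δc ≈ 0.059

n + g + δ = 0.01 + 0.008 + 0.11 = 0.128.
Current steady state (s = 0.37): k* = (0.37/0.128)^(1/0.78) ≈ 3.8996, y* = 3.8996^0.22 ≈ 1.3490, c* = (1−0.37)·1.3490 ≈ 0.8499.
At the golden rule the marginal product of capital equals n+g+δ: 0.22·k^(0.22−1) = 0.128. Solving, k_gold = (0.22/0.128)^(1/0.78) ≈ 2.0024.
y_gold = 2.0024^0.22 ≈ 1.1650, c_gold = y_gold − 0.128·k_gold ≈ 0.9087.
Gain: Δc = 0.9087 − 0.8499 ≈ 0.0588.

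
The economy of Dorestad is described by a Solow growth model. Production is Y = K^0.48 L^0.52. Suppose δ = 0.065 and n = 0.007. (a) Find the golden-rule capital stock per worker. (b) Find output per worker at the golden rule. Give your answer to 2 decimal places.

Break-even investment rate: n + δ = 0.007 + 0.065 = 0.072.
Setting f'(k) = n+δ gives 0.48·k^(0.48−1) = 0.072, hence k_gold = (0.48/0.072)^(1/0.52) ≈ 38.4096.
y_gold = 38.4096^0.48 ≈ 5.7614.

(a) k_gold ≈ 38.41; (b) y_gold ≈ 5.76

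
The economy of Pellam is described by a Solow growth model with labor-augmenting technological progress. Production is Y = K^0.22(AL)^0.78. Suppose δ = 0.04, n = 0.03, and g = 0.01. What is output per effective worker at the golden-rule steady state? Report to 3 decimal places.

y_gold ≈ 1.330

n + g + δ = 0.03 + 0.01 + 0.04 = 0.08.
At the golden rule the marginal product of capital equals n+g+δ: 0.22·k^(0.22−1) = 0.08. Solving, k_gold = (0.22/0.08)^(1/0.78) ≈ 3.6580.
Output: y_gold = k_gold^0.22 = 3.6580^0.22 ≈ 1.3302.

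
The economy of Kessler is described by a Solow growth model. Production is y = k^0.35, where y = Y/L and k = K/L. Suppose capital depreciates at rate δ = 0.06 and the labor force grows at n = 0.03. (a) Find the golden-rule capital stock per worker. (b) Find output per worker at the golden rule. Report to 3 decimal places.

(a) k_gold ≈ 8.080; (b) y_gold ≈ 2.078

n + δ = 0.03 + 0.06 = 0.09.
At the golden rule the marginal product of capital equals n+δ: 0.35·k^(0.35−1) = 0.09. Solving, k_gold = (0.35/0.09)^(1/0.65) ≈ 8.0802.
y_gold = 8.0802^0.35 ≈ 2.0778.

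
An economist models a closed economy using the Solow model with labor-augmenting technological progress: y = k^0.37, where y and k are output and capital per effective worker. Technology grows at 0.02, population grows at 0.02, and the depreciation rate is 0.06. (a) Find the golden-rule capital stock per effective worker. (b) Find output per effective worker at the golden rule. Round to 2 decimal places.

(a) k_gold ≈ 7.98; (b) y_gold ≈ 2.16

n + g + δ = 0.02 + 0.02 + 0.06 = 0.1.
Golden rule sets MPK = n+g+δ: 0.37·k^(0.37−1) = 0.1, so k_gold = (0.37/0.1)^(1/0.63) ≈ 7.9782.
y_gold = 7.9782^0.37 ≈ 2.1563.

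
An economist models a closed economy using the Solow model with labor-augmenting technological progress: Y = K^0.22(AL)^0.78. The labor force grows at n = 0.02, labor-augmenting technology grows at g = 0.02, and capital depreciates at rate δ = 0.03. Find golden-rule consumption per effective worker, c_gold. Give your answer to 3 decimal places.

c_gold ≈ 1.077

n + g + δ = 0.02 + 0.02 + 0.03 = 0.07.
Setting f'(k) = n+g+δ gives 0.22·k^(0.22−1) = 0.07, hence k_gold = (0.22/0.07)^(1/0.78) ≈ 4.3411.
y_gold = 4.3411^0.22 ≈ 1.3812.
c_gold = y_gold − (n+g+δ)·k_gold = 1.3812 − 0.07·4.3411 ≈ 1.0774.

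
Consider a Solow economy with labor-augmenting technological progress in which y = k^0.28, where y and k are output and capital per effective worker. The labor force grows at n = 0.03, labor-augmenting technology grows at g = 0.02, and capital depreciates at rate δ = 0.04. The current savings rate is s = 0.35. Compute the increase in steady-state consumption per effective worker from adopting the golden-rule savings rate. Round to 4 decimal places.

Capital per effective worker breaks even when investment replaces (n + g + δ)·k; here n + g + δ = 0.09.
Current steady state (s = 0.35): k* = (0.35/0.09)^(1/0.72) ≈ 6.5948, y* = 6.5948^0.28 ≈ 1.6958, c* = (1−0.35)·1.6958 ≈ 1.1023.
At the golden rule the marginal product of capital equals n+g+δ: 0.28·k^(0.28−1) = 0.09. Solving, k_gold = (0.28/0.09)^(1/0.72) ≈ 4.8373.
y_gold = 4.8373^0.28 ≈ 1.5549, c_gold = y_gold − 0.09·k_gold ≈ 1.1195.
Gain: Δc = 1.1195 − 1.1023 ≈ 0.0172.

Δc ≈ 0.0172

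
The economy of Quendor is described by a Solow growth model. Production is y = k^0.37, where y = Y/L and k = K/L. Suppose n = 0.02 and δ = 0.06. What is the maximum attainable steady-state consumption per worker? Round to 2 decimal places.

c_gold ≈ 1.55

The effective depreciation rate is n + δ = 0.02 + 0.06 = 0.08.
Setting f'(k) = n+δ gives 0.37·k^(0.37−1) = 0.08, hence k_gold = (0.37/0.08)^(1/0.63) ≈ 11.3693.
y_gold = 11.3693^0.37 ≈ 2.4582.
c_gold = y_gold − (n+δ)·k_gold = 2.4582 − 0.08·11.3693 ≈ 1.5487.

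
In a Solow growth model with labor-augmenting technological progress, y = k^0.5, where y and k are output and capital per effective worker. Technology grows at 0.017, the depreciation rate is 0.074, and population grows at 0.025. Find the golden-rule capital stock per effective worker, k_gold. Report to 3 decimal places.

k_gold ≈ 18.579

Capital per effective worker breaks even when investment replaces (n + g + δ)·k; here n + g + δ = 0.116.
Setting f'(k) = n+g+δ gives 0.5·k^(0.5−1) = 0.116, hence k_gold = (0.5/0.116)^(1/0.5) ≈ 18.5791.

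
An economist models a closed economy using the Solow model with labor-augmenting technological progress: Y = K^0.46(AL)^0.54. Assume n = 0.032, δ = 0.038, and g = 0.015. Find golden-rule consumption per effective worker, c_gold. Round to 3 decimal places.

Capital per effective worker breaks even when investment replaces (n + g + δ)·k; here n + g + δ = 0.085.
Golden rule sets MPK = n+g+δ: 0.46·k^(0.46−1) = 0.085, so k_gold = (0.46/0.085)^(1/0.54) ≈ 22.8053.
y_gold = 22.8053^0.46 ≈ 4.2140.
c_gold = y_gold − (n+g+δ)·k_gold = 4.2140 − 0.085·22.8053 ≈ 2.2756.

c_gold ≈ 2.276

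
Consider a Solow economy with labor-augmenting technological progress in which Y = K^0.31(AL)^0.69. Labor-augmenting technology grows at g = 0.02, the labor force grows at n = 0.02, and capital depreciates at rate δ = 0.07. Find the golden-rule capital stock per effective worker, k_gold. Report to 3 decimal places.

k_gold ≈ 4.489

The effective depreciation rate is n + g + δ = 0.02 + 0.02 + 0.07 = 0.11.
Maximizing c = f(k) − (n+g+δ)·k gives f'(k) = n+g+δ, i.e. 0.31·k^(0.31−1) = 0.11, so k_gold = (0.31/0.11)^(1/0.69) ≈ 4.4888.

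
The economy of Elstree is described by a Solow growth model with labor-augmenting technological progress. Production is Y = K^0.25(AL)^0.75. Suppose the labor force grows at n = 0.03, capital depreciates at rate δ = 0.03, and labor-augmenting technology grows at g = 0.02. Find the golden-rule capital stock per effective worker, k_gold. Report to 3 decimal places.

Break-even investment rate: n + g + δ = 0.03 + 0.02 + 0.03 = 0.08.
At the golden rule the marginal product of capital equals n+g+δ: 0.25·k^(0.25−1) = 0.08. Solving, k_gold = (0.25/0.08)^(1/0.75) ≈ 4.5688.

k_gold ≈ 4.569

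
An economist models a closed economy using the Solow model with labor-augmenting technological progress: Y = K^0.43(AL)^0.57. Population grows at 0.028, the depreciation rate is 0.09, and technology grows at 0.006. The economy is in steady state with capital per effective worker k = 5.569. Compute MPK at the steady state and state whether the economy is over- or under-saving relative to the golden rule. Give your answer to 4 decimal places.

Capital per effective worker breaks even when investment replaces (n + g + δ)·k; here n + g + δ = 0.124.
MPK = 0.43·k^(0.43−1) = 0.43·5.569^(-0.57) ≈ 0.1616.
MPK > 0.124, so the economy is dynamically efficient (under-saving).

under-saving; MPK ≈ 0.1616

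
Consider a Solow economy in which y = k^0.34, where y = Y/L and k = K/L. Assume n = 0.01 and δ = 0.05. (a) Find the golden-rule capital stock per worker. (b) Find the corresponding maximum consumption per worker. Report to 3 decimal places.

(a) k_gold ≈ 13.849; (b) c_gold ≈ 1.613

Break-even investment rate: n + δ = 0.01 + 0.05 = 0.06.
Golden rule sets MPK = n+δ: 0.34·k^(0.34−1) = 0.06, so k_gold = (0.34/0.06)^(1/0.66) ≈ 13.8486.
y_gold = 13.8486^0.34 ≈ 2.4439; c_gold = y_gold − 0.06·k_gold ≈ 1.6130.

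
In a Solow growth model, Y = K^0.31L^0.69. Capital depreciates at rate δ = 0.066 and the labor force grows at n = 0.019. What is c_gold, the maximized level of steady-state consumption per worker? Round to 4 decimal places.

Break-even investment rate: n + δ = 0.019 + 0.066 = 0.085.
Maximizing c = f(k) − (n+δ)·k gives f'(k) = n+δ, i.e. 0.31·k^(0.31−1) = 0.085, so k_gold = (0.31/0.085)^(1/0.69) ≈ 6.5224.
y_gold = 6.5224^0.31 ≈ 1.7884.
c_gold = y_gold − (n+δ)·k_gold = 1.7884 − 0.085·6.5224 ≈ 1.2340.

c_gold ≈ 1.2340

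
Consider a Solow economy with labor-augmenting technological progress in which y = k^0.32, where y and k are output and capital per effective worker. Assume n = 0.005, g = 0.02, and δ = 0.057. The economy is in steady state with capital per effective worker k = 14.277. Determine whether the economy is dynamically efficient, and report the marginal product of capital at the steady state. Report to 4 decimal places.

dynamically inefficient; MPK ≈ 0.0525

n + g + δ = 0.005 + 0.02 + 0.057 = 0.082.
MPK = 0.32·k^(0.32−1) = 0.32·14.277^(-0.68) ≈ 0.0525.
MPK < 0.082, so the economy is dynamically inefficient (over-saving).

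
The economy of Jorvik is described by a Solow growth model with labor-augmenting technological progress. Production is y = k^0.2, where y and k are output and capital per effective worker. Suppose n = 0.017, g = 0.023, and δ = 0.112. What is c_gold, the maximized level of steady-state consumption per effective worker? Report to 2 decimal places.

c_gold ≈ 0.86

Break-even investment rate: n + g + δ = 0.017 + 0.023 + 0.112 = 0.152.
Setting f'(k) = n+g+δ gives 0.2·k^(0.2−1) = 0.152, hence k_gold = (0.2/0.152)^(1/0.8) ≈ 1.4092.
y_gold = 1.4092^0.2 ≈ 1.0710.
c_gold = y_gold − (n+g+δ)·k_gold = 1.0710 − 0.152·1.4092 ≈ 0.8568.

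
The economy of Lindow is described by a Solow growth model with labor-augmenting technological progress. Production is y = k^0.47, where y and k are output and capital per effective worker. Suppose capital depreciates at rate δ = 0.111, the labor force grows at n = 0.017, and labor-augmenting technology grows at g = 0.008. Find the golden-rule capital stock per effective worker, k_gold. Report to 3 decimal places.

Capital per effective worker breaks even when investment replaces (n + g + δ)·k; here n + g + δ = 0.136.
Golden rule sets MPK = n+g+δ: 0.47·k^(0.47−1) = 0.136, so k_gold = (0.47/0.136)^(1/0.53) ≈ 10.3788.

k_gold ≈ 10.379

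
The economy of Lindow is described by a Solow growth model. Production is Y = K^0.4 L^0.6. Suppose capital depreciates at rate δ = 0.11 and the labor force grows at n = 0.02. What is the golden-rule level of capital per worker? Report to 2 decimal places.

k_gold ≈ 6.51

Capital per worker breaks even when investment replaces (n + δ)·k; here n + δ = 0.13.
At the golden rule the marginal product of capital equals n+δ: 0.4·k^(0.4−1) = 0.13. Solving, k_gold = (0.4/0.13)^(1/0.6) ≈ 6.5092.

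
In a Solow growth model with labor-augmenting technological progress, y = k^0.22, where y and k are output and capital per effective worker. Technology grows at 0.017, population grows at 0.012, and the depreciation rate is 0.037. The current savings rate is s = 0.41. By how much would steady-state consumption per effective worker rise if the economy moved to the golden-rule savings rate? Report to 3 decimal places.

Δc ≈ 0.108

Break-even investment rate: n + g + δ = 0.012 + 0.017 + 0.037 = 0.066.
Current steady state (s = 0.41): k* = (0.41/0.066)^(1/0.78) ≈ 10.3986, y* = 10.3986^0.22 ≈ 1.6739, c* = (1−0.41)·1.6739 ≈ 0.9876.
At the golden rule the marginal product of capital equals n+g+δ: 0.22·k^(0.22−1) = 0.066. Solving, k_gold = (0.22/0.066)^(1/0.78) ≈ 4.6812.
y_gold = 4.6812^0.22 ≈ 1.4044, c_gold = y_gold − 0.066·k_gold ≈ 1.0954.
Gain: Δc = 1.0954 − 0.9876 ≈ 0.1078.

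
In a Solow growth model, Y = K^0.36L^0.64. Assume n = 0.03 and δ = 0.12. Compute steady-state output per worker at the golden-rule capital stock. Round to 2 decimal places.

The effective depreciation rate is n + δ = 0.03 + 0.12 = 0.15.
At the golden rule the marginal product of capital equals n+δ: 0.36·k^(0.36−1) = 0.15. Solving, k_gold = (0.36/0.15)^(1/0.64) ≈ 3.9272.
Output: y_gold = k_gold^0.36 = 3.9272^0.36 ≈ 1.6363.

y_gold ≈ 1.64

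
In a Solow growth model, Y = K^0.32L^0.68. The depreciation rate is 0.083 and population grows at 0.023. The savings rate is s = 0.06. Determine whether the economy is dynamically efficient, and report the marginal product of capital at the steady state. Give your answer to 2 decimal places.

dynamically efficient; MPK ≈ 0.57

Capital per worker breaks even when investment replaces (n + δ)·k; here n + δ = 0.106.
Steady-state k*: s·k^0.32 = 0.106·k gives k* = (0.06/0.106)^(1/0.68) ≈ 0.4330.
MPK = 0.32·0.4330^(-0.68) ≈ 0.5653.
MPK > n+δ = 0.106, so the economy is dynamically efficient (under-saving).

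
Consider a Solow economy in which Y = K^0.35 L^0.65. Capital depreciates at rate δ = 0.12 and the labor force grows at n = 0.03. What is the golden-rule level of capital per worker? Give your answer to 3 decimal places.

The effective depreciation rate is n + δ = 0.03 + 0.12 = 0.15.
At the golden rule the marginal product of capital equals n+δ: 0.35·k^(0.35−1) = 0.15. Solving, k_gold = (0.35/0.15)^(1/0.65) ≈ 3.6823.

k_gold ≈ 3.682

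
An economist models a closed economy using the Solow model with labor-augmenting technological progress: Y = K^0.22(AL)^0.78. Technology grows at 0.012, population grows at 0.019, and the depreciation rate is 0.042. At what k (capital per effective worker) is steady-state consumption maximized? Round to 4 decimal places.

Capital per effective worker breaks even when investment replaces (n + g + δ)·k; here n + g + δ = 0.073.
Setting f'(k) = n+g+δ gives 0.22·k^(0.22−1) = 0.073, hence k_gold = (0.22/0.073)^(1/0.78) ≈ 4.1137.

k_gold ≈ 4.1137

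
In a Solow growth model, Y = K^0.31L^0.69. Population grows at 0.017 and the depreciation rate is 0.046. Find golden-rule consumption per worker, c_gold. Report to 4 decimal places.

Break-even investment rate: n + δ = 0.017 + 0.046 = 0.063.
Maximizing c = f(k) − (n+δ)·k gives f'(k) = n+δ, i.e. 0.31·k^(0.31−1) = 0.063, so k_gold = (0.31/0.063)^(1/0.69) ≈ 10.0677.
y_gold = 10.0677^0.31 ≈ 2.0460.
c_gold = y_gold − (n+δ)·k_gold = 2.0460 − 0.063·10.0677 ≈ 1.4117.

c_gold ≈ 1.4117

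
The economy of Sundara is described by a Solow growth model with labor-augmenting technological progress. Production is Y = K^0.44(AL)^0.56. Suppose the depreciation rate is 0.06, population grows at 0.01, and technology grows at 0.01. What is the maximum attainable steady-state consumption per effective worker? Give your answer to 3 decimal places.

Break-even investment rate: n + g + δ = 0.01 + 0.01 + 0.06 = 0.08.
Maximizing c = f(k) − (n+g+δ)·k gives f'(k) = n+g+δ, i.e. 0.44·k^(0.44−1) = 0.08, so k_gold = (0.44/0.08)^(1/0.56) ≈ 20.9931.
y_gold = 20.9931^0.44 ≈ 3.8169.
c_gold = y_gold − (n+g+δ)·k_gold = 3.8169 − 0.08·20.9931 ≈ 2.1375.

c_gold ≈ 2.137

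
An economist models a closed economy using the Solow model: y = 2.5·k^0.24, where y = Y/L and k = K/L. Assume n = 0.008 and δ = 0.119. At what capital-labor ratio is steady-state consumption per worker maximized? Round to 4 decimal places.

Capital per worker breaks even when investment replaces (n + δ)·k; here n + δ = 0.127.
Setting f'(k) = n+δ gives 0.24·2.5·k^(0.24−1) = 0.127, hence k_gold = (0.24·2.5/0.127)^(1/0.76) ≈ 7.7144.

k_gold ≈ 7.7144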